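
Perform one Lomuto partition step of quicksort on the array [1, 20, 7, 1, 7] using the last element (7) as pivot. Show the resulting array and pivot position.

Lomuto partition with pivot = 7:

Initial array: [1, 20, 7, 1, 7]

arr[0]=1 <= 7: swap with position 0, array becomes [1, 20, 7, 1, 7]
arr[1]=20 > 7: no swap
arr[2]=7 <= 7: swap with position 1, array becomes [1, 7, 20, 1, 7]
arr[3]=1 <= 7: swap with position 2, array becomes [1, 7, 1, 20, 7]

Place pivot at position 3: [1, 7, 1, 7, 20]
Pivot position: 3

After partitioning with pivot 7, the array becomes [1, 7, 1, 7, 20]. The pivot is placed at index 3. All elements to the left of the pivot are <= 7, and all elements to the right are > 7.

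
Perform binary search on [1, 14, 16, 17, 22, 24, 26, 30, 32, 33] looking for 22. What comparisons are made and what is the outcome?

Binary search for 22 in [1, 14, 16, 17, 22, 24, 26, 30, 32, 33]:

lo=0, hi=9, mid=4, arr[mid]=22 -> Found target at index 4!

Binary search finds 22 at index 4 after 1 comparisons. The search repeatedly halves the search space by comparing with the middle element.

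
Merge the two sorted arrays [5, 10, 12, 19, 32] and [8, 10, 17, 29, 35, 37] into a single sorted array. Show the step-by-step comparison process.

Merging process:

Compare 5 vs 8: take 5 from left. Merged: [5]
Compare 10 vs 8: take 8 from right. Merged: [5, 8]
Compare 10 vs 10: take 10 from left. Merged: [5, 8, 10]
Compare 12 vs 10: take 10 from right. Merged: [5, 8, 10, 10]
Compare 12 vs 17: take 12 from left. Merged: [5, 8, 10, 10, 12]
Compare 19 vs 17: take 17 from right. Merged: [5, 8, 10, 10, 12, 17]
Compare 19 vs 29: take 19 from left. Merged: [5, 8, 10, 10, 12, 17, 19]
Compare 32 vs 29: take 29 from right. Merged: [5, 8, 10, 10, 12, 17, 19, 29]
Compare 32 vs 35: take 32 from left. Merged: [5, 8, 10, 10, 12, 17, 19, 29, 32]
Append remaining from right: [35, 37]. Merged: [5, 8, 10, 10, 12, 17, 19, 29, 32, 35, 37]

Final merged array: [5, 8, 10, 10, 12, 17, 19, 29, 32, 35, 37]
Total comparisons: 9

The merged array is [5, 8, 10, 10, 12, 17, 19, 29, 32, 35, 37], requiring 9 comparisons. The merge step runs in O(n) time where n is the total number of elements.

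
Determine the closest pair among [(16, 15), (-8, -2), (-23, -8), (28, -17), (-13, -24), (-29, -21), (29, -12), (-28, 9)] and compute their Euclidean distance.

Computing all pairwise distances among 8 points:

d((16, 15), (-8, -2)) = 29.4109
d((16, 15), (-23, -8)) = 45.2769
d((16, 15), (28, -17)) = 34.176
d((16, 15), (-13, -24)) = 48.6004
d((16, 15), (-29, -21)) = 57.6281
d((16, 15), (29, -12)) = 29.9666
d((16, 15), (-28, 9)) = 44.4072
d((-8, -2), (-23, -8)) = 16.1555
d((-8, -2), (28, -17)) = 39.0
d((-8, -2), (-13, -24)) = 22.561
d((-8, -2), (-29, -21)) = 28.3196
d((-8, -2), (29, -12)) = 38.3275
d((-8, -2), (-28, 9)) = 22.8254
d((-23, -8), (28, -17)) = 51.788
d((-23, -8), (-13, -24)) = 18.868
d((-23, -8), (-29, -21)) = 14.3178
d((-23, -8), (29, -12)) = 52.1536
d((-23, -8), (-28, 9)) = 17.72
d((28, -17), (-13, -24)) = 41.5933
d((28, -17), (-29, -21)) = 57.1402
d((28, -17), (29, -12)) = 5.099 <-- minimum
d((28, -17), (-28, 9)) = 61.7414
d((-13, -24), (-29, -21)) = 16.2788
d((-13, -24), (29, -12)) = 43.6807
d((-13, -24), (-28, 9)) = 36.2491
d((-29, -21), (29, -12)) = 58.6941
d((-29, -21), (-28, 9)) = 30.0167
d((29, -12), (-28, 9)) = 60.7454

Closest pair: (28, -17) and (29, -12) with distance 5.099

The closest pair is (28, -17) and (29, -12) with Euclidean distance 5.099. For 8 points, brute-force pairwise comparison is shown above. For large n, the divide-and-conquer algorithm (sort by x, recurse on halves, check the dividing strip) achieves O(n log n).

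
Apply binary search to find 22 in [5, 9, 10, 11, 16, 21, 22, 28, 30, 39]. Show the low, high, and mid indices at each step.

Binary search for 22 in [5, 9, 10, 11, 16, 21, 22, 28, 30, 39]:

lo=0, hi=9, mid=4, arr[mid]=16 -> 16 < 22, search right half
lo=5, hi=9, mid=7, arr[mid]=28 -> 28 > 22, search left half
lo=5, hi=6, mid=5, arr[mid]=21 -> 21 < 22, search right half
lo=6, hi=6, mid=6, arr[mid]=22 -> Found target at index 6!

Binary search finds 22 at index 6 after 4 comparisons. The search repeatedly halves the search space by comparing with the middle element.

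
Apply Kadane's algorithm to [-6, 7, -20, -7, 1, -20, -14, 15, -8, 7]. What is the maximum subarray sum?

Using Kadane's algorithm on [-6, 7, -20, -7, 1, -20, -14, 15, -8, 7]:

Scanning through the array:
Position 1 (value 7): max_ending_here = 7, max_so_far = 7
Position 2 (value -20): max_ending_here = -13, max_so_far = 7
Position 3 (value -7): max_ending_here = -7, max_so_far = 7
Position 4 (value 1): max_ending_here = 1, max_so_far = 7
Position 5 (value -20): max_ending_here = -19, max_so_far = 7
Position 6 (value -14): max_ending_here = -14, max_so_far = 7
Position 7 (value 15): max_ending_here = 15, max_so_far = 15
Position 8 (value -8): max_ending_here = 7, max_so_far = 15
Position 9 (value 7): max_ending_here = 14, max_so_far = 15

Maximum subarray: [15]
Maximum sum: 15

The maximum subarray is [15] with sum 15. This subarray runs from index 7 to index 7.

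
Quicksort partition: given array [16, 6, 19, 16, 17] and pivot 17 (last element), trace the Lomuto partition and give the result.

Lomuto partition with pivot = 17:

Initial array: [16, 6, 19, 16, 17]

arr[0]=16 <= 17: swap with position 0, array becomes [16, 6, 19, 16, 17]
arr[1]=6 <= 17: swap with position 1, array becomes [16, 6, 19, 16, 17]
arr[2]=19 > 17: no swap
arr[3]=16 <= 17: swap with position 2, array becomes [16, 6, 16, 19, 17]

Place pivot at position 3: [16, 6, 16, 17, 19]
Pivot position: 3

After partitioning with pivot 17, the array becomes [16, 6, 16, 17, 19]. The pivot is placed at index 3. All elements to the left of the pivot are <= 17, and all elements to the right are > 17.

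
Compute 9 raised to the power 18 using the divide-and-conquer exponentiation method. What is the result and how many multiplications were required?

Computing 9^18 by squaring (build up from 9^1; each line after the first costs one multiplication):

9^1 = 9
9^2 = (9^1)^2 = 9^2 = 81
9^4 = (9^2)^2 = 81^2 = 6561
9^8 = (9^4)^2 = 6561^2 = 43046721
9^9 = 9 * 9^8 = 9 * 43046721 = 387420489
9^18 = (9^9)^2 = 387420489^2 = 150094635296999121

Result: 150094635296999121
Multiplications needed: 5 (5 lines after 9^1)

9^18 = 150094635296999121. Using exponentiation by squaring, this requires 5 multiplications. The key idea: if the exponent is even, square the half-power; if odd, multiply by the base once.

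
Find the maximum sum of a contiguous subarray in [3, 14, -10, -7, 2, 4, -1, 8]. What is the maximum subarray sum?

Using Kadane's algorithm on [3, 14, -10, -7, 2, 4, -1, 8]:

Scanning through the array:
Position 1 (value 14): max_ending_here = 17, max_so_far = 17
Position 2 (value -10): max_ending_here = 7, max_so_far = 17
Position 3 (value -7): max_ending_here = 0, max_so_far = 17
Position 4 (value 2): max_ending_here = 2, max_so_far = 17
Position 5 (value 4): max_ending_here = 6, max_so_far = 17
Position 6 (value -1): max_ending_here = 5, max_so_far = 17
Position 7 (value 8): max_ending_here = 13, max_so_far = 17

Maximum subarray: [3, 14]
Maximum sum: 17

The maximum subarray is [3, 14] with sum 17. This subarray runs from index 0 to index 1.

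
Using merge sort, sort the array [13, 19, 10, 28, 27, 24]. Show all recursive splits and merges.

Merge sort trace:

Split: [13, 19, 10, 28, 27, 24] -> [13, 19, 10] and [28, 27, 24]
  Split: [13, 19, 10] -> [13] and [19, 10]
    Split: [19, 10] -> [19] and [10]
    Merge: [19] + [10] -> [10, 19]
  Merge: [13] + [10, 19] -> [10, 13, 19]
  Split: [28, 27, 24] -> [28] and [27, 24]
    Split: [27, 24] -> [27] and [24]
    Merge: [27] + [24] -> [24, 27]
  Merge: [28] + [24, 27] -> [24, 27, 28]
Merge: [10, 13, 19] + [24, 27, 28] -> [10, 13, 19, 24, 27, 28]

Final sorted array: [10, 13, 19, 24, 27, 28]

The merge sort proceeds by recursively splitting the array and merging sorted halves.
After all merges, the sorted array is [10, 13, 19, 24, 27, 28].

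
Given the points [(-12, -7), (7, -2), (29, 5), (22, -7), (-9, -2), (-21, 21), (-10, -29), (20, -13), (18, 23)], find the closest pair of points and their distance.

Computing all pairwise distances among 9 points:

d((-12, -7), (7, -2)) = 19.6469
d((-12, -7), (29, 5)) = 42.72
d((-12, -7), (22, -7)) = 34.0
d((-12, -7), (-9, -2)) = 5.831 <-- minimum
d((-12, -7), (-21, 21)) = 29.4109
d((-12, -7), (-10, -29)) = 22.0907
d((-12, -7), (20, -13)) = 32.5576
d((-12, -7), (18, 23)) = 42.4264
d((7, -2), (29, 5)) = 23.0868
d((7, -2), (22, -7)) = 15.8114
d((7, -2), (-9, -2)) = 16.0
d((7, -2), (-21, 21)) = 36.2353
d((7, -2), (-10, -29)) = 31.9061
d((7, -2), (20, -13)) = 17.0294
d((7, -2), (18, 23)) = 27.313
d((29, 5), (22, -7)) = 13.8924
d((29, 5), (-9, -2)) = 38.6394
d((29, 5), (-21, 21)) = 52.4976
d((29, 5), (-10, -29)) = 51.7397
d((29, 5), (20, -13)) = 20.1246
d((29, 5), (18, 23)) = 21.095
d((22, -7), (-9, -2)) = 31.4006
d((22, -7), (-21, 21)) = 51.3128
d((22, -7), (-10, -29)) = 38.833
d((22, -7), (20, -13)) = 6.3246
d((22, -7), (18, 23)) = 30.2655
d((-9, -2), (-21, 21)) = 25.9422
d((-9, -2), (-10, -29)) = 27.0185
d((-9, -2), (20, -13)) = 31.0161
d((-9, -2), (18, 23)) = 36.7967
d((-21, 21), (-10, -29)) = 51.1957
d((-21, 21), (20, -13)) = 53.2635
d((-21, 21), (18, 23)) = 39.0512
d((-10, -29), (20, -13)) = 34.0
d((-10, -29), (18, 23)) = 59.0593
d((20, -13), (18, 23)) = 36.0555

Closest pair: (-12, -7) and (-9, -2) with distance 5.831

The closest pair is (-12, -7) and (-9, -2) with Euclidean distance 5.831. For 9 points, brute-force pairwise comparison is shown above. For large n, the divide-and-conquer algorithm (sort by x, recurse on halves, check the dividing strip) achieves O(n log n).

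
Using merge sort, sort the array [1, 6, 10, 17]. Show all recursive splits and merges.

Merge sort trace:

Split: [1, 6, 10, 17] -> [1, 6] and [10, 17]
  Split: [1, 6] -> [1] and [6]
  Merge: [1] + [6] -> [1, 6]
  Split: [10, 17] -> [10] and [17]
  Merge: [10] + [17] -> [10, 17]
Merge: [1, 6] + [10, 17] -> [1, 6, 10, 17]

Final sorted array: [1, 6, 10, 17]

The merge sort proceeds by recursively splitting the array and merging sorted halves.
After all merges, the sorted array is [1, 6, 10, 17].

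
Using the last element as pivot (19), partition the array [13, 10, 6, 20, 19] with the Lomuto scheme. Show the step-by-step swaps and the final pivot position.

Lomuto partition with pivot = 19:

Initial array: [13, 10, 6, 20, 19]

arr[0]=13 <= 19: swap with position 0, array becomes [13, 10, 6, 20, 19]
arr[1]=10 <= 19: swap with position 1, array becomes [13, 10, 6, 20, 19]
arr[2]=6 <= 19: swap with position 2, array becomes [13, 10, 6, 20, 19]
arr[3]=20 > 19: no swap

Place pivot at position 3: [13, 10, 6, 19, 20]
Pivot position: 3

After partitioning with pivot 19, the array becomes [13, 10, 6, 19, 20]. The pivot is placed at index 3. All elements to the left of the pivot are <= 19, and all elements to the right are > 19.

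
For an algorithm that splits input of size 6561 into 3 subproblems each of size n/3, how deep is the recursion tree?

For divide and conquer with division factor 3:

Problem sizes at each level:
Level 0: 6561
Level 1: 2187
Level 2: 729
Level 3: 243
Level 4: 81
Level 5: 27
Level 6: 9
Level 7: 3
Level 8: 1

The root is level 0 and the size-1 base case is level 8 (the tree spans levels 0 through 8, i.e. 9 levels counting the root), so the depth is the number of divisions: log_3(6561) = 8

The recursion tree depth is log_3(6561) = 8. At each level, the problem size is divided by 3, so it takes 8 divisions to reduce to a base case of size 1. The algorithm makes 3 recursive calls at each level.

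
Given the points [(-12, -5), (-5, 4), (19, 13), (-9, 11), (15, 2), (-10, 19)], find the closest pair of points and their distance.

Computing all pairwise distances among 6 points:

d((-12, -5), (-5, 4)) = 11.4018
d((-12, -5), (19, 13)) = 35.8469
d((-12, -5), (-9, 11)) = 16.2788
d((-12, -5), (15, 2)) = 27.8927
d((-12, -5), (-10, 19)) = 24.0832
d((-5, 4), (19, 13)) = 25.632
d((-5, 4), (-9, 11)) = 8.0623 <-- minimum
d((-5, 4), (15, 2)) = 20.0998
d((-5, 4), (-10, 19)) = 15.8114
d((19, 13), (-9, 11)) = 28.0713
d((19, 13), (15, 2)) = 11.7047
d((19, 13), (-10, 19)) = 29.6142
d((-9, 11), (15, 2)) = 25.632
d((-9, 11), (-10, 19)) = 8.0623 <-- minimum
d((15, 2), (-10, 19)) = 30.2324

Minimum distance: 8.0623 (tie among 2 pairs: (-5, 4) and (-9, 11); (-9, 11) and (-10, 19))

The minimum Euclidean distance is 8.0623. There is a tie: 2 pairs achieve this minimum — (-5, 4) and (-9, 11); (-9, 11) and (-10, 19). Any of these is a valid closest pair. For 6 points, brute-force pairwise comparison is shown above. For large n, the divide-and-conquer algorithm (sort by x, recurse on halves, check the dividing strip) achieves O(n log n).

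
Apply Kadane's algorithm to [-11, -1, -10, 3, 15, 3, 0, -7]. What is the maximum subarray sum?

Using Kadane's algorithm on [-11, -1, -10, 3, 15, 3, 0, -7]:

Scanning through the array:
Position 1 (value -1): max_ending_here = -1, max_so_far = -1
Position 2 (value -10): max_ending_here = -10, max_so_far = -1
Position 3 (value 3): max_ending_here = 3, max_so_far = 3
Position 4 (value 15): max_ending_here = 18, max_so_far = 18
Position 5 (value 3): max_ending_here = 21, max_so_far = 21
Position 6 (value 0): max_ending_here = 21, max_so_far = 21
Position 7 (value -7): max_ending_here = 14, max_so_far = 21

Maximum subarray: [3, 15, 3]
Maximum sum: 21

The maximum subarray is [3, 15, 3] with sum 21. This subarray runs from index 3 to index 5.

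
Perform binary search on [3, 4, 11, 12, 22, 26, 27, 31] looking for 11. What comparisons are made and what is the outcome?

Binary search for 11 in [3, 4, 11, 12, 22, 26, 27, 31]:

lo=0, hi=7, mid=3, arr[mid]=12 -> 12 > 11, search left half
lo=0, hi=2, mid=1, arr[mid]=4 -> 4 < 11, search right half
lo=2, hi=2, mid=2, arr[mid]=11 -> Found target at index 2!

Binary search finds 11 at index 2 after 3 comparisons. The search repeatedly halves the search space by comparing with the middle element.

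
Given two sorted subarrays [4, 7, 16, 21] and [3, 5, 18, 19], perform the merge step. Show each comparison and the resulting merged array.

Merging process:

Compare 4 vs 3: take 3 from right. Merged: [3]
Compare 4 vs 5: take 4 from left. Merged: [3, 4]
Compare 7 vs 5: take 5 from right. Merged: [3, 4, 5]
Compare 7 vs 18: take 7 from left. Merged: [3, 4, 5, 7]
Compare 16 vs 18: take 16 from left. Merged: [3, 4, 5, 7, 16]
Compare 21 vs 18: take 18 from right. Merged: [3, 4, 5, 7, 16, 18]
Compare 21 vs 19: take 19 from right. Merged: [3, 4, 5, 7, 16, 18, 19]
Append remaining from left: [21]. Merged: [3, 4, 5, 7, 16, 18, 19, 21]

Final merged array: [3, 4, 5, 7, 16, 18, 19, 21]
Total comparisons: 7

The merged array is [3, 4, 5, 7, 16, 18, 19, 21], requiring 7 comparisons. The merge step runs in O(n) time where n is the total number of elements.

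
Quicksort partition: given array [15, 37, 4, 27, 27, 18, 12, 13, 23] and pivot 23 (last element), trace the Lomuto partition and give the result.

Lomuto partition with pivot = 23:

Initial array: [15, 37, 4, 27, 27, 18, 12, 13, 23]

arr[0]=15 <= 23: swap with position 0, array becomes [15, 37, 4, 27, 27, 18, 12, 13, 23]
arr[1]=37 > 23: no swap
arr[2]=4 <= 23: swap with position 1, array becomes [15, 4, 37, 27, 27, 18, 12, 13, 23]
arr[3]=27 > 23: no swap
arr[4]=27 > 23: no swap
arr[5]=18 <= 23: swap with position 2, array becomes [15, 4, 18, 27, 27, 37, 12, 13, 23]
arr[6]=12 <= 23: swap with position 3, array becomes [15, 4, 18, 12, 27, 37, 27, 13, 23]
arr[7]=13 <= 23: swap with position 4, array becomes [15, 4, 18, 12, 13, 37, 27, 27, 23]

Place pivot at position 5: [15, 4, 18, 12, 13, 23, 27, 27, 37]
Pivot position: 5

After partitioning with pivot 23, the array becomes [15, 4, 18, 12, 13, 23, 27, 27, 37]. The pivot is placed at index 5. All elements to the left of the pivot are <= 23, and all elements to the right are > 23.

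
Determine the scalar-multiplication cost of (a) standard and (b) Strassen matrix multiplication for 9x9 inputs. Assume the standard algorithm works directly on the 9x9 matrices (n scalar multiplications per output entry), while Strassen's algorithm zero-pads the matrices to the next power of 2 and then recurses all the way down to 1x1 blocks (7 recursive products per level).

Matrix multiplication for 9x9 matrices:

Strassen's algorithm requires power-of-2 dimensions. Pad 9x9 to 16x16 (next power of 2).

Standard algorithm: 9^3 = 729 multiplications
Strassen's algorithm: 7^(log2(16)) = 7^4 = 2401 multiplications
Difference: 729 - 2401 = -1672 (Strassen uses MORE here due to padding overhead — for small or just-over-power-of-2 n, padding can outweigh the per-level savings)

Standard: 729 multiplications (9^3). Strassen: 2401 multiplications (7^4, after padding to 16x16). Strassen reduces 8 recursive multiplications to 7 at each level.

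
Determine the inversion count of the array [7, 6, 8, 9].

Finding inversions in [7, 6, 8, 9]:

(0, 1): arr[0]=7 > arr[1]=6

Total inversions: 1

The array has 1 inversion(s): (0,1). Each pair (i,j) satisfies i < j and arr[i] > arr[j].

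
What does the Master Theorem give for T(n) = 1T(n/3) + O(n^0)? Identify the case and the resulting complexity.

Master Theorem for T(n) = 1T(n/3) + O(n^0):

a = 1, b = 3, c = 0
log_b(a) = log_3(1) = 0.0000

Case 2: c = 0 = log_3(1) = 0.0000
T(n) = O(n^0 log n) = O(log n)

For T(n) = 1T(n/3) + O(n^0): log_3(1) = 0.0000. This is Case 2 of the Master Theorem (c = log_b(a), equal work at all levels), giving O(log n).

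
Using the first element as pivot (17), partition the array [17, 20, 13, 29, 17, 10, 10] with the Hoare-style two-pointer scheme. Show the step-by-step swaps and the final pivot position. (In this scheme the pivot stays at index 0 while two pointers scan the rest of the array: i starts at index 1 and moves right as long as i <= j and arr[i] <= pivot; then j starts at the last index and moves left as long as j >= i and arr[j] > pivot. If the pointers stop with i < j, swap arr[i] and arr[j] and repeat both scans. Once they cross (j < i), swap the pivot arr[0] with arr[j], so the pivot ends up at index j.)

Hoare-style two-pointer partition with pivot = 17:

Initial array: [17, 20, 13, 29, 17, 10, 10]

Pointers start at i = 1, j = 6.
i stops at index 1 (arr[1]=20 > 17), j stops at index 6 (arr[6]=10 <= 17): swap arr[1] and arr[6], array becomes [17, 10, 13, 29, 17, 10, 20]
i stops at index 3 (arr[3]=29 > 17), j stops at index 5 (arr[5]=10 <= 17): swap arr[3] and arr[5], array becomes [17, 10, 13, 10, 17, 29, 20]
i ends at 5, j ends at 4: the pointers have crossed (j < i), so scanning stops.

Swap pivot arr[0] with arr[4] to place pivot at position 4: [17, 10, 13, 10, 17, 29, 20]
Pivot position: 4

After partitioning with pivot 17, the array becomes [17, 10, 13, 10, 17, 29, 20]. The pivot is placed at index 4. All elements to the left of the pivot are <= 17, and all elements to the right are > 17.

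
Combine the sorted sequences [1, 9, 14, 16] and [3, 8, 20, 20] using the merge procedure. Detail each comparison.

Merging process:

Compare 1 vs 3: take 1 from left. Merged: [1]
Compare 9 vs 3: take 3 from right. Merged: [1, 3]
Compare 9 vs 8: take 8 from right. Merged: [1, 3, 8]
Compare 9 vs 20: take 9 from left. Merged: [1, 3, 8, 9]
Compare 14 vs 20: take 14 from left. Merged: [1, 3, 8, 9, 14]
Compare 16 vs 20: take 16 from left. Merged: [1, 3, 8, 9, 14, 16]
Append remaining from right: [20, 20]. Merged: [1, 3, 8, 9, 14, 16, 20, 20]

Final merged array: [1, 3, 8, 9, 14, 16, 20, 20]
Total comparisons: 6

The merged array is [1, 3, 8, 9, 14, 16, 20, 20], requiring 6 comparisons. The merge step runs in O(n) time where n is the total number of elements.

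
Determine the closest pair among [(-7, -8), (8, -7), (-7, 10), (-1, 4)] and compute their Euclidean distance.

Computing all pairwise distances among 4 points:

d((-7, -8), (8, -7)) = 15.0333
d((-7, -8), (-7, 10)) = 18.0
d((-7, -8), (-1, 4)) = 13.4164
d((8, -7), (-7, 10)) = 22.6716
d((8, -7), (-1, 4)) = 14.2127
d((-7, 10), (-1, 4)) = 8.4853 <-- minimum

Closest pair: (-7, 10) and (-1, 4) with distance 8.4853

The closest pair is (-7, 10) and (-1, 4) with Euclidean distance 8.4853. For 4 points, brute-force pairwise comparison is shown above. For large n, the divide-and-conquer algorithm (sort by x, recurse on halves, check the dividing strip) achieves O(n log n).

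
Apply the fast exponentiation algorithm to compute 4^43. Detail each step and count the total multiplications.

Computing 4^43 by squaring (build up from 4^1; each line after the first costs one multiplication):

4^1 = 4
4^2 = (4^1)^2 = 4^2 = 16
4^4 = (4^2)^2 = 16^2 = 256
4^5 = 4 * 4^4 = 4 * 256 = 1024
4^10 = (4^5)^2 = 1024^2 = 1048576
4^20 = (4^10)^2 = 1048576^2 = 1099511627776
4^21 = 4 * 4^20 = 4 * 1099511627776 = 4398046511104
4^42 = (4^21)^2 = 4398046511104^2 = 19342813113834066795298816
4^43 = 4 * 4^42 = 4 * 19342813113834066795298816 = 77371252455336267181195264

Result: 77371252455336267181195264
Multiplications needed: 8 (8 lines after 4^1)

4^43 = 77371252455336267181195264. Using exponentiation by squaring, this requires 8 multiplications. The key idea: if the exponent is even, square the half-power; if odd, multiply by the base once.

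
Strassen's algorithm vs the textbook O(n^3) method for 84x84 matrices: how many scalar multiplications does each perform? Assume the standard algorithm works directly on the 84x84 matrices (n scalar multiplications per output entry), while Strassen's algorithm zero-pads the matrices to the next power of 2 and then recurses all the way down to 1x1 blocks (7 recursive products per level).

Matrix multiplication for 84x84 matrices:

Strassen's algorithm requires power-of-2 dimensions. Pad 84x84 to 128x128 (next power of 2).

Standard algorithm: 84^3 = 592704 multiplications
Strassen's algorithm: 7^(log2(128)) = 7^7 = 823543 multiplications
Difference: 592704 - 823543 = -230839 (Strassen uses MORE here due to padding overhead — for small or just-over-power-of-2 n, padding can outweigh the per-level savings)

Standard: 592704 multiplications (84^3). Strassen: 823543 multiplications (7^7, after padding to 128x128). Strassen reduces 8 recursive multiplications to 7 at each level.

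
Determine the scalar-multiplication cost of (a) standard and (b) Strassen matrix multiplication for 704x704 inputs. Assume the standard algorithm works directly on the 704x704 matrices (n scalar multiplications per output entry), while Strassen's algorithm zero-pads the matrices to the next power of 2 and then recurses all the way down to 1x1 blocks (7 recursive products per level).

Matrix multiplication for 704x704 matrices:

Strassen's algorithm requires power-of-2 dimensions. Pad 704x704 to 1024x1024 (next power of 2).

Standard algorithm: 704^3 = 348913664 multiplications
Strassen's algorithm: 7^(log2(1024)) = 7^10 = 282475249 multiplications
Savings: 348913664 - 282475249 = 66438415 multiplications

Standard: 348913664 multiplications (704^3). Strassen: 282475249 multiplications (7^10, after padding to 1024x1024). Strassen reduces 8 recursive multiplications to 7 at each level.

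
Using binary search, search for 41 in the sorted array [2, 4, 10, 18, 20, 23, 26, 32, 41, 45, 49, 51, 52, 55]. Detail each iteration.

Binary search for 41 in [2, 4, 10, 18, 20, 23, 26, 32, 41, 45, 49, 51, 52, 55]:

lo=0, hi=13, mid=6, arr[mid]=26 -> 26 < 41, search right half
lo=7, hi=13, mid=10, arr[mid]=49 -> 49 > 41, search left half
lo=7, hi=9, mid=8, arr[mid]=41 -> Found target at index 8!

Binary search finds 41 at index 8 after 3 comparisons. The search repeatedly halves the search space by comparing with the middle element.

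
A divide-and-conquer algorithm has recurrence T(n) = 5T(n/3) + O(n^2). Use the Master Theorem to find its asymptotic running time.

Master Theorem for T(n) = 5T(n/3) + O(n^2):

a = 5, b = 3, c = 2
log_b(a) = log_3(5) = 1.4650

Case 3: c = 2 > log_3(5) = 1.4650
T(n) = O(n^2) = O(n^2)

For T(n) = 5T(n/3) + O(n^2): log_3(5) = 1.4650. This is Case 3 of the Master Theorem (c > log_b(a), work dominated by root), giving O(n^2).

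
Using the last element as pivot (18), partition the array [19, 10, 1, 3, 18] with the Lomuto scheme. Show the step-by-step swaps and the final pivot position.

Lomuto partition with pivot = 18:

Initial array: [19, 10, 1, 3, 18]

arr[0]=19 > 18: no swap
arr[1]=10 <= 18: swap with position 0, array becomes [10, 19, 1, 3, 18]
arr[2]=1 <= 18: swap with position 1, array becomes [10, 1, 19, 3, 18]
arr[3]=3 <= 18: swap with position 2, array becomes [10, 1, 3, 19, 18]

Place pivot at position 3: [10, 1, 3, 18, 19]
Pivot position: 3

After partitioning with pivot 18, the array becomes [10, 1, 3, 18, 19]. The pivot is placed at index 3. All elements to the left of the pivot are <= 18, and all elements to the right are > 18.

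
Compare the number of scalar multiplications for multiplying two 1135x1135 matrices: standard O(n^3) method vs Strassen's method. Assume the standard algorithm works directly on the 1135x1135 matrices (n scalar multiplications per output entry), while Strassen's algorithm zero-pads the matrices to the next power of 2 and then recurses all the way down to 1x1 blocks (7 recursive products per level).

Matrix multiplication for 1135x1135 matrices:

Strassen's algorithm requires power-of-2 dimensions. Pad 1135x1135 to 2048x2048 (next power of 2).

Standard algorithm: 1135^3 = 1462135375 multiplications
Strassen's algorithm: 7^(log2(2048)) = 7^11 = 1977326743 multiplications
Difference: 1462135375 - 1977326743 = -515191368 (Strassen uses MORE here due to padding overhead — for small or just-over-power-of-2 n, padding can outweigh the per-level savings)

Standard: 1462135375 multiplications (1135^3). Strassen: 1977326743 multiplications (7^11, after padding to 2048x2048). Strassen reduces 8 recursive multiplications to 7 at each level.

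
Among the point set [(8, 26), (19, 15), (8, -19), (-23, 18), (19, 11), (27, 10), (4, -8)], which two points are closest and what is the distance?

Computing all pairwise distances among 7 points:

d((8, 26), (19, 15)) = 15.5563
d((8, 26), (8, -19)) = 45.0
d((8, 26), (-23, 18)) = 32.0156
d((8, 26), (19, 11)) = 18.6011
d((8, 26), (27, 10)) = 24.8395
d((8, 26), (4, -8)) = 34.2345
d((19, 15), (8, -19)) = 35.7351
d((19, 15), (-23, 18)) = 42.107
d((19, 15), (19, 11)) = 4.0 <-- minimum
d((19, 15), (27, 10)) = 9.434
d((19, 15), (4, -8)) = 27.4591
d((8, -19), (-23, 18)) = 48.2701
d((8, -19), (19, 11)) = 31.9531
d((8, -19), (27, 10)) = 34.6699
d((8, -19), (4, -8)) = 11.7047
d((-23, 18), (19, 11)) = 42.5793
d((-23, 18), (27, 10)) = 50.636
d((-23, 18), (4, -8)) = 37.4833
d((19, 11), (27, 10)) = 8.0623
d((19, 11), (4, -8)) = 24.2074
d((27, 10), (4, -8)) = 29.2062

Closest pair: (19, 15) and (19, 11) with distance 4.0

The closest pair is (19, 15) and (19, 11) with Euclidean distance 4.0. For 7 points, brute-force pairwise comparison is shown above. For large n, the divide-and-conquer algorithm (sort by x, recurse on halves, check the dividing strip) achieves O(n log n).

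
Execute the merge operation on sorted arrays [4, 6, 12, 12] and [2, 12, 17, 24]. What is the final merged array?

Merging process:

Compare 4 vs 2: take 2 from right. Merged: [2]
Compare 4 vs 12: take 4 from left. Merged: [2, 4]
Compare 6 vs 12: take 6 from left. Merged: [2, 4, 6]
Compare 12 vs 12: take 12 from left. Merged: [2, 4, 6, 12]
Compare 12 vs 12: take 12 from left. Merged: [2, 4, 6, 12, 12]
Append remaining from right: [12, 17, 24]. Merged: [2, 4, 6, 12, 12, 12, 17, 24]

Final merged array: [2, 4, 6, 12, 12, 12, 17, 24]
Total comparisons: 5

The merged array is [2, 4, 6, 12, 12, 12, 17, 24], requiring 5 comparisons. The merge step runs in O(n) time where n is the total number of elements.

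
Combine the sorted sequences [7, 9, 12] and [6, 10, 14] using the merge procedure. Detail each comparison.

Merging process:

Compare 7 vs 6: take 6 from right. Merged: [6]
Compare 7 vs 10: take 7 from left. Merged: [6, 7]
Compare 9 vs 10: take 9 from left. Merged: [6, 7, 9]
Compare 12 vs 10: take 10 from right. Merged: [6, 7, 9, 10]
Compare 12 vs 14: take 12 from left. Merged: [6, 7, 9, 10, 12]
Append remaining from right: [14]. Merged: [6, 7, 9, 10, 12, 14]

Final merged array: [6, 7, 9, 10, 12, 14]
Total comparisons: 5

The merged array is [6, 7, 9, 10, 12, 14], requiring 5 comparisons. The merge step runs in O(n) time where n is the total number of elements.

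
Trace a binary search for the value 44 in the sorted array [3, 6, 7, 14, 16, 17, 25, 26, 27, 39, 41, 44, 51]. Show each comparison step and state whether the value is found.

Binary search for 44 in [3, 6, 7, 14, 16, 17, 25, 26, 27, 39, 41, 44, 51]:

lo=0, hi=12, mid=6, arr[mid]=25 -> 25 < 44, search right half
lo=7, hi=12, mid=9, arr[mid]=39 -> 39 < 44, search right half
lo=10, hi=12, mid=11, arr[mid]=44 -> Found target at index 11!

Binary search finds 44 at index 11 after 3 comparisons. The search repeatedly halves the search space by comparing with the middle element.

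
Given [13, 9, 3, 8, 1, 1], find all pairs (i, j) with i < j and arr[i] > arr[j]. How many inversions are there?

Finding inversions in [13, 9, 3, 8, 1, 1]:

(0, 1): arr[0]=13 > arr[1]=9
(0, 2): arr[0]=13 > arr[2]=3
(0, 3): arr[0]=13 > arr[3]=8
(0, 4): arr[0]=13 > arr[4]=1
(0, 5): arr[0]=13 > arr[5]=1
(1, 2): arr[1]=9 > arr[2]=3
(1, 3): arr[1]=9 > arr[3]=8
(1, 4): arr[1]=9 > arr[4]=1
(1, 5): arr[1]=9 > arr[5]=1
(2, 4): arr[2]=3 > arr[4]=1
(2, 5): arr[2]=3 > arr[5]=1
(3, 4): arr[3]=8 > arr[4]=1
(3, 5): arr[3]=8 > arr[5]=1

Total inversions: 13

The array has 13 inversion(s): (0,1), (0,2), (0,3), (0,4), (0,5), (1,2), (1,3), (1,4), (1,5), (2,4), (2,5), (3,4), (3,5). Each pair (i,j) satisfies i < j and arr[i] > arr[j].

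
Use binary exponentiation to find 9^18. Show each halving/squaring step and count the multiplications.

Computing 9^18 by squaring (build up from 9^1; each line after the first costs one multiplication):

9^1 = 9
9^2 = (9^1)^2 = 9^2 = 81
9^4 = (9^2)^2 = 81^2 = 6561
9^8 = (9^4)^2 = 6561^2 = 43046721
9^9 = 9 * 9^8 = 9 * 43046721 = 387420489
9^18 = (9^9)^2 = 387420489^2 = 150094635296999121

Result: 150094635296999121
Multiplications needed: 5 (5 lines after 9^1)

9^18 = 150094635296999121. Using exponentiation by squaring, this requires 5 multiplications. The key idea: if the exponent is even, square the half-power; if odd, multiply by the base once.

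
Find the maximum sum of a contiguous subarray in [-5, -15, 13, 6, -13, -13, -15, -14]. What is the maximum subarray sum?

Using Kadane's algorithm on [-5, -15, 13, 6, -13, -13, -15, -14]:

Scanning through the array:
Position 1 (value -15): max_ending_here = -15, max_so_far = -5
Position 2 (value 13): max_ending_here = 13, max_so_far = 13
Position 3 (value 6): max_ending_here = 19, max_so_far = 19
Position 4 (value -13): max_ending_here = 6, max_so_far = 19
Position 5 (value -13): max_ending_here = -7, max_so_far = 19
Position 6 (value -15): max_ending_here = -15, max_so_far = 19
Position 7 (value -14): max_ending_here = -14, max_so_far = 19

Maximum subarray: [13, 6]
Maximum sum: 19

The maximum subarray is [13, 6] with sum 19. This subarray runs from index 2 to index 3.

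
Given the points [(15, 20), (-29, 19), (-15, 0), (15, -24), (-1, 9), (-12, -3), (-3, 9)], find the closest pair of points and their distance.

Computing all pairwise distances among 7 points:

d((15, 20), (-29, 19)) = 44.0114
d((15, 20), (-15, 0)) = 36.0555
d((15, 20), (15, -24)) = 44.0
d((15, 20), (-1, 9)) = 19.4165
d((15, 20), (-12, -3)) = 35.4683
d((15, 20), (-3, 9)) = 21.095
d((-29, 19), (-15, 0)) = 23.6008
d((-29, 19), (15, -24)) = 61.5224
d((-29, 19), (-1, 9)) = 29.7321
d((-29, 19), (-12, -3)) = 27.8029
d((-29, 19), (-3, 9)) = 27.8568
d((-15, 0), (15, -24)) = 38.4187
d((-15, 0), (-1, 9)) = 16.6433
d((-15, 0), (-12, -3)) = 4.2426
d((-15, 0), (-3, 9)) = 15.0
d((15, -24), (-1, 9)) = 36.6742
d((15, -24), (-12, -3)) = 34.2053
d((15, -24), (-3, 9)) = 37.5899
d((-1, 9), (-12, -3)) = 16.2788
d((-1, 9), (-3, 9)) = 2.0 <-- minimum
d((-12, -3), (-3, 9)) = 15.0

Closest pair: (-1, 9) and (-3, 9) with distance 2.0

The closest pair is (-1, 9) and (-3, 9) with Euclidean distance 2.0. For 7 points, brute-force pairwise comparison is shown above. For large n, the divide-and-conquer algorithm (sort by x, recurse on halves, check the dividing strip) achieves O(n log n).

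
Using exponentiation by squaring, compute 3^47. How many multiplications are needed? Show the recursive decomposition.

Computing 3^47 by squaring (build up from 3^1; each line after the first costs one multiplication):

3^1 = 3
3^2 = (3^1)^2 = 3^2 = 9
3^4 = (3^2)^2 = 9^2 = 81
3^5 = 3 * 3^4 = 3 * 81 = 243
3^10 = (3^5)^2 = 243^2 = 59049
3^11 = 3 * 3^10 = 3 * 59049 = 177147
3^22 = (3^11)^2 = 177147^2 = 31381059609
3^23 = 3 * 3^22 = 3 * 31381059609 = 94143178827
3^46 = (3^23)^2 = 94143178827^2 = 8862938119652501095929
3^47 = 3 * 3^46 = 3 * 8862938119652501095929 = 26588814358957503287787

Result: 26588814358957503287787
Multiplications needed: 9 (9 lines after 3^1)

3^47 = 26588814358957503287787. Using exponentiation by squaring, this requires 9 multiplications. The key idea: if the exponent is even, square the half-power; if odd, multiply by the base once.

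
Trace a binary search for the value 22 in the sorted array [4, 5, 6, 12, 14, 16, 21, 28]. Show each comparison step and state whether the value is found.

Binary search for 22 in [4, 5, 6, 12, 14, 16, 21, 28]:

lo=0, hi=7, mid=3, arr[mid]=12 -> 12 < 22, search right half
lo=4, hi=7, mid=5, arr[mid]=16 -> 16 < 22, search right half
lo=6, hi=7, mid=6, arr[mid]=21 -> 21 < 22, search right half
lo=7, hi=7, mid=7, arr[mid]=28 -> 28 > 22, search left half
lo=7 > hi=6, target 22 not found

Binary search determines that 22 is not in the array after 4 comparisons. The search space was exhausted without finding the target.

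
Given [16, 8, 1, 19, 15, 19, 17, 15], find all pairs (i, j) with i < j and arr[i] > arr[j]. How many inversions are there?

Finding inversions in [16, 8, 1, 19, 15, 19, 17, 15]:

(0, 1): arr[0]=16 > arr[1]=8
(0, 2): arr[0]=16 > arr[2]=1
(0, 4): arr[0]=16 > arr[4]=15
(0, 7): arr[0]=16 > arr[7]=15
(1, 2): arr[1]=8 > arr[2]=1
(3, 4): arr[3]=19 > arr[4]=15
(3, 6): arr[3]=19 > arr[6]=17
(3, 7): arr[3]=19 > arr[7]=15
(5, 6): arr[5]=19 > arr[6]=17
(5, 7): arr[5]=19 > arr[7]=15
(6, 7): arr[6]=17 > arr[7]=15

Total inversions: 11

The array has 11 inversion(s): (0,1), (0,2), (0,4), (0,7), (1,2), (3,4), (3,6), (3,7), (5,6), (5,7), (6,7). Each pair (i,j) satisfies i < j and arr[i] > arr[j].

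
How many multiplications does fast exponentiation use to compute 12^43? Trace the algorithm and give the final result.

Computing 12^43 by squaring (build up from 12^1; each line after the first costs one multiplication):

12^1 = 12
12^2 = (12^1)^2 = 12^2 = 144
12^4 = (12^2)^2 = 144^2 = 20736
12^5 = 12 * 12^4 = 12 * 20736 = 248832
12^10 = (12^5)^2 = 248832^2 = 61917364224
12^20 = (12^10)^2 = 61917364224^2 = 3833759992447475122176
12^21 = 12 * 12^20 = 12 * 3833759992447475122176 = 46005119909369701466112
12^42 = (12^21)^2 = 46005119909369701466112^2 = 2116471057875484488839167999221661362284396544
12^43 = 12 * 12^42 = 12 * 2116471057875484488839167999221661362284396544 = 25397652694505813866070015990659936347412758528

Result: 25397652694505813866070015990659936347412758528
Multiplications needed: 8 (8 lines after 12^1)

12^43 = 25397652694505813866070015990659936347412758528. Using exponentiation by squaring, this requires 8 multiplications. The key idea: if the exponent is even, square the half-power; if odd, multiply by the base once.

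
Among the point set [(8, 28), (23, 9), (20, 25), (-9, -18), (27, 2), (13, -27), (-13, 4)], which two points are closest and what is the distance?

Computing all pairwise distances among 7 points:

d((8, 28), (23, 9)) = 24.2074
d((8, 28), (20, 25)) = 12.3693
d((8, 28), (-9, -18)) = 49.0408
d((8, 28), (27, 2)) = 32.2025
d((8, 28), (13, -27)) = 55.2268
d((8, 28), (-13, 4)) = 31.8904
d((23, 9), (20, 25)) = 16.2788
d((23, 9), (-9, -18)) = 41.8688
d((23, 9), (27, 2)) = 8.0623 <-- minimum
d((23, 9), (13, -27)) = 37.3631
d((23, 9), (-13, 4)) = 36.3456
d((20, 25), (-9, -18)) = 51.8652
d((20, 25), (27, 2)) = 24.0416
d((20, 25), (13, -27)) = 52.469
d((20, 25), (-13, 4)) = 39.1152
d((-9, -18), (27, 2)) = 41.1825
d((-9, -18), (13, -27)) = 23.7697
d((-9, -18), (-13, 4)) = 22.3607
d((27, 2), (13, -27)) = 32.2025
d((27, 2), (-13, 4)) = 40.05
d((13, -27), (-13, 4)) = 40.4599

Closest pair: (23, 9) and (27, 2) with distance 8.0623

The closest pair is (23, 9) and (27, 2) with Euclidean distance 8.0623. For 7 points, brute-force pairwise comparison is shown above. For large n, the divide-and-conquer algorithm (sort by x, recurse on halves, check the dividing strip) achieves O(n log n).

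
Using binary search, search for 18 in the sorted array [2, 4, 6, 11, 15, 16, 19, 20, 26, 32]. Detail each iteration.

Binary search for 18 in [2, 4, 6, 11, 15, 16, 19, 20, 26, 32]:

lo=0, hi=9, mid=4, arr[mid]=15 -> 15 < 18, search right half
lo=5, hi=9, mid=7, arr[mid]=20 -> 20 > 18, search left half
lo=5, hi=6, mid=5, arr[mid]=16 -> 16 < 18, search right half
lo=6, hi=6, mid=6, arr[mid]=19 -> 19 > 18, search left half
lo=6 > hi=5, target 18 not found

Binary search determines that 18 is not in the array after 4 comparisons. The search space was exhausted without finding the target.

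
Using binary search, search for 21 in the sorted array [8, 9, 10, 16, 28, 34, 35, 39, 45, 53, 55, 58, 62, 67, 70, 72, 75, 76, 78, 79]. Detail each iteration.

Binary search for 21 in [8, 9, 10, 16, 28, 34, 35, 39, 45, 53, 55, 58, 62, 67, 70, 72, 75, 76, 78, 79]:

lo=0, hi=19, mid=9, arr[mid]=53 -> 53 > 21, search left half
lo=0, hi=8, mid=4, arr[mid]=28 -> 28 > 21, search left half
lo=0, hi=3, mid=1, arr[mid]=9 -> 9 < 21, search right half
lo=2, hi=3, mid=2, arr[mid]=10 -> 10 < 21, search right half
lo=3, hi=3, mid=3, arr[mid]=16 -> 16 < 21, search right half
lo=4 > hi=3, target 21 not found

Binary search determines that 21 is not in the array after 5 comparisons. The search space was exhausted without finding the target.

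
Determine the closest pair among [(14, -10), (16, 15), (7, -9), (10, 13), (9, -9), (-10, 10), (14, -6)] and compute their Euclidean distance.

Computing all pairwise distances among 7 points:

d((14, -10), (16, 15)) = 25.0799
d((14, -10), (7, -9)) = 7.0711
d((14, -10), (10, 13)) = 23.3452
d((14, -10), (9, -9)) = 5.099
d((14, -10), (-10, 10)) = 31.241
d((14, -10), (14, -6)) = 4.0
d((16, 15), (7, -9)) = 25.632
d((16, 15), (10, 13)) = 6.3246
d((16, 15), (9, -9)) = 25.0
d((16, 15), (-10, 10)) = 26.4764
d((16, 15), (14, -6)) = 21.095
d((7, -9), (10, 13)) = 22.2036
d((7, -9), (9, -9)) = 2.0 <-- minimum
d((7, -9), (-10, 10)) = 25.4951
d((7, -9), (14, -6)) = 7.6158
d((10, 13), (9, -9)) = 22.0227
d((10, 13), (-10, 10)) = 20.2237
d((10, 13), (14, -6)) = 19.4165
d((9, -9), (-10, 10)) = 26.8701
d((9, -9), (14, -6)) = 5.831
d((-10, 10), (14, -6)) = 28.8444

Closest pair: (7, -9) and (9, -9) with distance 2.0

The closest pair is (7, -9) and (9, -9) with Euclidean distance 2.0. For 7 points, brute-force pairwise comparison is shown above. For large n, the divide-and-conquer algorithm (sort by x, recurse on halves, check the dividing strip) achieves O(n log n).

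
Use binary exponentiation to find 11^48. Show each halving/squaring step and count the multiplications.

Computing 11^48 by squaring (build up from 11^1; each line after the first costs one multiplication):

11^1 = 11
11^2 = (11^1)^2 = 11^2 = 121
11^3 = 11 * 11^2 = 11 * 121 = 1331
11^6 = (11^3)^2 = 1331^2 = 1771561
11^12 = (11^6)^2 = 1771561^2 = 3138428376721
11^24 = (11^12)^2 = 3138428376721^2 = 9849732675807611094711841
11^48 = (11^24)^2 = 9849732675807611094711841^2 = 97017233784872162402203715694511008214034825609281

Result: 97017233784872162402203715694511008214034825609281
Multiplications needed: 6 (6 lines after 11^1)

11^48 = 97017233784872162402203715694511008214034825609281. Using exponentiation by squaring, this requires 6 multiplications. The key idea: if the exponent is even, square the half-power; if odd, multiply by the base once.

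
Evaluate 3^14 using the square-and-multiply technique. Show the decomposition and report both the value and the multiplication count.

Computing 3^14 by squaring (build up from 3^1; each line after the first costs one multiplication):

3^1 = 3
3^2 = (3^1)^2 = 3^2 = 9
3^3 = 3 * 3^2 = 3 * 9 = 27
3^6 = (3^3)^2 = 27^2 = 729
3^7 = 3 * 3^6 = 3 * 729 = 2187
3^14 = (3^7)^2 = 2187^2 = 4782969

Result: 4782969
Multiplications needed: 5 (5 lines after 3^1)

3^14 = 4782969. Using exponentiation by squaring, this requires 5 multiplications. The key idea: if the exponent is even, square the half-power; if odd, multiply by the base once.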